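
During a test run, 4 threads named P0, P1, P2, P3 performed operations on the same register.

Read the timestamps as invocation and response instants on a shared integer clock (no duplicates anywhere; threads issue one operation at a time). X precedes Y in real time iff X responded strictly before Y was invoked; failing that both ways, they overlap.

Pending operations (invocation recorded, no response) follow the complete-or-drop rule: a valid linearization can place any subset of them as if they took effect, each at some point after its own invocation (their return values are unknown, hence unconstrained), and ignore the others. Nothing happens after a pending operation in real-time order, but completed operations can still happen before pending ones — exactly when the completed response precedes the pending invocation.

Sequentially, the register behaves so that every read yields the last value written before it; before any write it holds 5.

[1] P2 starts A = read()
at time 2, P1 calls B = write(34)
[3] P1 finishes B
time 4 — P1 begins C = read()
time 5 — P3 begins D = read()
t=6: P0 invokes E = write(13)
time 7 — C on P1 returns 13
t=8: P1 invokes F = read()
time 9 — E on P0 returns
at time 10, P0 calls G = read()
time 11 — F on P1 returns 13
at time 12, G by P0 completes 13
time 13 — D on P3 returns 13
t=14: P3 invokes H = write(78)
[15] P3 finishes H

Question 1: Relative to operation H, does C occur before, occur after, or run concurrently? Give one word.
C spans [4,7], H spans [14,15]
resp(C)=7 < inv(H)=14

before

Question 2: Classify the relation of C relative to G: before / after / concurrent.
C spans [4,7], G spans [10,12]
resp(C)=7 < inv(G)=10

before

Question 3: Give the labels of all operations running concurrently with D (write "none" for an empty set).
overlap test against D [5,13]: concurrent iff the interval meets 5..13
A [1,…): concurrent
B [2,3]: before
C [4,7]: concurrent
E [6,9]: concurrent
F [8,11]: concurrent
G [10,12]: concurrent
H [14,15]: after

A, C, E, F, G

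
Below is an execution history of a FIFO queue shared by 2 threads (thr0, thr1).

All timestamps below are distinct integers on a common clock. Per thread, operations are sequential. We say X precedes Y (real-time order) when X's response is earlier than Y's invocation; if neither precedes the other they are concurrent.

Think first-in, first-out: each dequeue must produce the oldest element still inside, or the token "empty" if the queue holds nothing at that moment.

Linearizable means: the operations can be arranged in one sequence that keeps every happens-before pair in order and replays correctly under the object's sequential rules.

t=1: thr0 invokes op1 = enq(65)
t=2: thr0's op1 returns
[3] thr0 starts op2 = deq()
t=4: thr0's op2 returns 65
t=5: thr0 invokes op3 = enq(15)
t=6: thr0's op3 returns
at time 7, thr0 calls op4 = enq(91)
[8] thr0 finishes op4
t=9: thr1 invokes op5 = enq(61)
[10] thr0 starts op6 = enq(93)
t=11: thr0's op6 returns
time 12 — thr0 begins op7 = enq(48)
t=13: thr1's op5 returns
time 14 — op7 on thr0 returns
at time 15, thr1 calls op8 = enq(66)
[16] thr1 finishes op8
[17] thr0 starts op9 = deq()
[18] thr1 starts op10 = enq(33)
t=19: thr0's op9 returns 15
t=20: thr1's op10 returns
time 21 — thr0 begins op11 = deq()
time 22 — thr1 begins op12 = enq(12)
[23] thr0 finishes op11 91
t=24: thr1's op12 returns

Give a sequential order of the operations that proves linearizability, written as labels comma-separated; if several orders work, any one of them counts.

1. op1 enq(65), leaving queue <65>
2. op2 deq() → 65, leaving queue <>
3. op3 enq(15), leaving queue <15>
4. op4 enq(91), leaving queue <15,91>
5. op5 enq(61), leaving queue <15,91,61>
6. op6 enq(93), leaving queue <15,91,61,93>
7. op7 enq(48), leaving queue <15,91,61,93,48>
8. op8 enq(66), leaving queue <15,91,61,93,48,66>
9. op9 deq() → 15, leaving queue <91,61,93,48,66>
10. op10 enq(33), leaving queue <91,61,93,48,66,33>
11. op11 deq() → 91, leaving queue <61,93,48,66,33>
12. op12 enq(12), leaving queue <61,93,48,66,33,12>

op1, op2, op3, op4, op5, op6, op7, op8, op9, op10, op11, op12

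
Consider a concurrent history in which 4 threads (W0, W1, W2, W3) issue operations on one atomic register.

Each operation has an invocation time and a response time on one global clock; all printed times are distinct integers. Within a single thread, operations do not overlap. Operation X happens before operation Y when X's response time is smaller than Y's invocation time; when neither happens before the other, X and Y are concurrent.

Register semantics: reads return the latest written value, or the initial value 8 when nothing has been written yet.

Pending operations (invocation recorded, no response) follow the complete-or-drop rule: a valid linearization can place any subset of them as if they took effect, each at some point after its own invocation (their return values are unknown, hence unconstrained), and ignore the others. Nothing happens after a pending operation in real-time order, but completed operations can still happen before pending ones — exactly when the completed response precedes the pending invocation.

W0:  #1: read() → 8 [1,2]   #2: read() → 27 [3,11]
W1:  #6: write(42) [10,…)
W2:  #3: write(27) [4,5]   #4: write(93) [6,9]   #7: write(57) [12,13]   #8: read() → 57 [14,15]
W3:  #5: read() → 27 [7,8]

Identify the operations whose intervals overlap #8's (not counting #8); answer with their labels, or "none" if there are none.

overlap test against #8 [14,15]: concurrent iff the interval meets 14..15
#1 [1,2]: before
#2 [3,11]: before
#3 [4,5]: before
#4 [6,9]: before
#5 [7,8]: before
#6 [10,…): concurrent
#7 [12,13]: before

#6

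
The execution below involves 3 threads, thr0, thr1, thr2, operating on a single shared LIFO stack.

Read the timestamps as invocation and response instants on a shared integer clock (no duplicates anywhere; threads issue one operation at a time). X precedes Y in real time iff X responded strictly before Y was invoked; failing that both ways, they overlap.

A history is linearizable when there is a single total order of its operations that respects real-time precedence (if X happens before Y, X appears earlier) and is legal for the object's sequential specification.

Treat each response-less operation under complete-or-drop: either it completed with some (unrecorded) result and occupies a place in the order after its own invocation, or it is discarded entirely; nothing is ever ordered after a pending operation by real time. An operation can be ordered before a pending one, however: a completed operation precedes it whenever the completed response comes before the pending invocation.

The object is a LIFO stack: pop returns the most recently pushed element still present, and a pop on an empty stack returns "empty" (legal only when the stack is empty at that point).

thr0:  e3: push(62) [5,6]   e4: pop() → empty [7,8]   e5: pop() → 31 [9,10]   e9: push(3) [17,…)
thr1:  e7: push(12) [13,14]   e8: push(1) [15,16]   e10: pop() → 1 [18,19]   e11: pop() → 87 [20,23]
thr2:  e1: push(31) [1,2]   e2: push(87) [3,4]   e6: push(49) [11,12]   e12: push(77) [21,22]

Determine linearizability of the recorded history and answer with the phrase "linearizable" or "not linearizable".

not linearizable

through event 7 a valid linearization exists; event 8 (e4 responding at time 8) ends that
the sole real-time-consistent order of 4 completed operations fails the LIFO stack replay
sample order e1, e2, e3, e4 stalls at step 4 — e4 pop() → empty has no legal effect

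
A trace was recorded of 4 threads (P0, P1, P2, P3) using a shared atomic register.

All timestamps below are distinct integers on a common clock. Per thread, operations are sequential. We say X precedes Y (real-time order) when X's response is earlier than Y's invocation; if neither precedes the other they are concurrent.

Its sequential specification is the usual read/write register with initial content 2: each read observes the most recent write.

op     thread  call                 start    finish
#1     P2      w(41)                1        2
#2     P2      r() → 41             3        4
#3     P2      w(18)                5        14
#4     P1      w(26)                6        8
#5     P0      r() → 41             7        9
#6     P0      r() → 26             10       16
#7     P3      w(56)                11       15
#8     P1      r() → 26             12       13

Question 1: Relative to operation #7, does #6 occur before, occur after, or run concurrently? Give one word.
Answer: concurrent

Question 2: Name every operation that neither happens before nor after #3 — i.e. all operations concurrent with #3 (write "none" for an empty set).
Answer: #4, #5, #6, #7, #8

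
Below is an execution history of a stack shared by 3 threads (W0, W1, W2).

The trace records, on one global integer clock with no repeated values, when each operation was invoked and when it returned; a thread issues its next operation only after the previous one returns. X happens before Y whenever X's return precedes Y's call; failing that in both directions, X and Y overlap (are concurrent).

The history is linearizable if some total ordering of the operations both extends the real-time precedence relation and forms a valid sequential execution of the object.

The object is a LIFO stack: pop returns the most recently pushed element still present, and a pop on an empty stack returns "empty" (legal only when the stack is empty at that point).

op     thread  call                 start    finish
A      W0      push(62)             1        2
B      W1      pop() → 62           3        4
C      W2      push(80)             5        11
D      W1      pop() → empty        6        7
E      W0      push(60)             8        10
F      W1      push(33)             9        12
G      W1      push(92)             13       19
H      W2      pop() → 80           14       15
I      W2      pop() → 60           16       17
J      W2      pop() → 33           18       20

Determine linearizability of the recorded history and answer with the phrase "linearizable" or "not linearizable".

linearizable

witness order: A, B, D, F, E, C, H, I, J, G
after step 1 (A push(62)): stack <62>
after step 2 (B pop() → 62): stack <>
after step 3 (D pop() → empty): stack <>
after step 4 (F push(33)): stack <33>
after step 5 (E push(60)): stack <33,60>
after step 6 (C push(80)): stack <33,60,80>
after step 7 (H pop() → 80): stack <33,60>
after step 8 (I pop() → 60): stack <33>
after step 9 (J pop() → 33): stack <>
after step 10 (G push(92)): stack <92>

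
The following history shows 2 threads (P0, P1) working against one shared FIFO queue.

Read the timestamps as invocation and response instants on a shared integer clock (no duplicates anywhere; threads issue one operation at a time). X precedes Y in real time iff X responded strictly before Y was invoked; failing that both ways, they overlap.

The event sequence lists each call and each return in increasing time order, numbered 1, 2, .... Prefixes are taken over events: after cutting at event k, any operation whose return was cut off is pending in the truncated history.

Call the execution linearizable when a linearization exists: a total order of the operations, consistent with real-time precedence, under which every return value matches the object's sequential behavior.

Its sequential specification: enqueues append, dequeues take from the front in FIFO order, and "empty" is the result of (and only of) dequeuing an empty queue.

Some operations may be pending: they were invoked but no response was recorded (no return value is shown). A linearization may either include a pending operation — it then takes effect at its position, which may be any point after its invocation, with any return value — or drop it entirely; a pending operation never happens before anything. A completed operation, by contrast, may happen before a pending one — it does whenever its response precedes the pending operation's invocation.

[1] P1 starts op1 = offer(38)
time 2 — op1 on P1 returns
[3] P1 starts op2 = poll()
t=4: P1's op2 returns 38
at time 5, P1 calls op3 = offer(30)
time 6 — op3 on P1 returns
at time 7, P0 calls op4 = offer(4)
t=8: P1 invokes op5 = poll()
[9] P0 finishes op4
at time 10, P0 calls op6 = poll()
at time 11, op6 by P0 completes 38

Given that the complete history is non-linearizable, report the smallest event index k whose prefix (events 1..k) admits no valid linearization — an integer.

one valid order for events 1..10 is op1, op2, op3, op4:
1. op1 offer(38), leaving queue <38>
2. op2 poll() → 38, leaving queue <>
3. op3 offer(30), leaving queue <30>
4. op4 offer(4), leaving queue <30,4>
with event 11 included (op6 responding at time 11), all real-time-consistent orders fail
completion choices over the 1 pending operation (op5) were checked; none helps
take op1, op2, op3, op4, op6 (pending dropped): step 5 already fails, because op6 poll() → 38 cannot occur there

11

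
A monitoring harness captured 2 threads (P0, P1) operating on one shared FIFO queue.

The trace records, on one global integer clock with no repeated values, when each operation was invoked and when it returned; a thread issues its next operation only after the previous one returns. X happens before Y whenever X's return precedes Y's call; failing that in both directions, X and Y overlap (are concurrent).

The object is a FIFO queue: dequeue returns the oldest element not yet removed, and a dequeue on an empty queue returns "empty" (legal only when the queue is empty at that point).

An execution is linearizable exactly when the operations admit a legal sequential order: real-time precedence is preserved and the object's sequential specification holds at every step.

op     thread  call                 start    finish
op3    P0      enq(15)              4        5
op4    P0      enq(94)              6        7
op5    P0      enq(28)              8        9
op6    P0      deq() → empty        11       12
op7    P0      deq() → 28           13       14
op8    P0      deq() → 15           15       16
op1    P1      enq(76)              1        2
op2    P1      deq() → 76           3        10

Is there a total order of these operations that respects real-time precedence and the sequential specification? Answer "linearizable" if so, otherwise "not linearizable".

not linearizable

through event 11 a valid linearization exists; event 12 (op6 responding at time 12) ends that
all 4 real-time-respecting orders fail — 6 completed FIFO queue operations, no legal replay
take op1, op2, op3, op4, op5, op6: step 6 already fails, because op6 deq() → empty cannot occur there
take op1, op3, op2, op4, op5, op6: step 6 already fails, because op6 deq() → empty cannot occur there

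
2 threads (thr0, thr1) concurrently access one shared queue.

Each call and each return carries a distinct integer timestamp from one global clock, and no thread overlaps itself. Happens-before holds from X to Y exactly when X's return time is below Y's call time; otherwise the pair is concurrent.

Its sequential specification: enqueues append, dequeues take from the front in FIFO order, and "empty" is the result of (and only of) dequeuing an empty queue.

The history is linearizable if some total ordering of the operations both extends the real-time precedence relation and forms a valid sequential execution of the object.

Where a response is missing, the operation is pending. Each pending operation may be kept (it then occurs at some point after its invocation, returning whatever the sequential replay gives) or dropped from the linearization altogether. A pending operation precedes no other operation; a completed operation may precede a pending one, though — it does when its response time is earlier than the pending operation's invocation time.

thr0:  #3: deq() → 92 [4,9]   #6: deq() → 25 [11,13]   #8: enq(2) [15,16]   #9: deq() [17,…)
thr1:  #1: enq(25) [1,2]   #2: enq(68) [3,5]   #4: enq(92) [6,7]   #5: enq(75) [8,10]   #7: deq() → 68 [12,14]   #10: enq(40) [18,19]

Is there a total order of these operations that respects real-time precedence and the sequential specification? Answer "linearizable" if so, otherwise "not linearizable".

the violation lands at event 9, #3's response at time 9: events 1..8 linearize, events 1..9 do not
3 orders of the 4 completed queue ops respect real time; none is legal
including or dropping the 1 pending operation (#5) in any combination fails
take #1, #2, #3, #4 (pending dropped): step 3 already fails, because #3 deq() → 92 cannot occur there
take #1, #2, #4, #3 (pending dropped): step 4 already fails, because #3 deq() → 92 cannot occur there

not linearizable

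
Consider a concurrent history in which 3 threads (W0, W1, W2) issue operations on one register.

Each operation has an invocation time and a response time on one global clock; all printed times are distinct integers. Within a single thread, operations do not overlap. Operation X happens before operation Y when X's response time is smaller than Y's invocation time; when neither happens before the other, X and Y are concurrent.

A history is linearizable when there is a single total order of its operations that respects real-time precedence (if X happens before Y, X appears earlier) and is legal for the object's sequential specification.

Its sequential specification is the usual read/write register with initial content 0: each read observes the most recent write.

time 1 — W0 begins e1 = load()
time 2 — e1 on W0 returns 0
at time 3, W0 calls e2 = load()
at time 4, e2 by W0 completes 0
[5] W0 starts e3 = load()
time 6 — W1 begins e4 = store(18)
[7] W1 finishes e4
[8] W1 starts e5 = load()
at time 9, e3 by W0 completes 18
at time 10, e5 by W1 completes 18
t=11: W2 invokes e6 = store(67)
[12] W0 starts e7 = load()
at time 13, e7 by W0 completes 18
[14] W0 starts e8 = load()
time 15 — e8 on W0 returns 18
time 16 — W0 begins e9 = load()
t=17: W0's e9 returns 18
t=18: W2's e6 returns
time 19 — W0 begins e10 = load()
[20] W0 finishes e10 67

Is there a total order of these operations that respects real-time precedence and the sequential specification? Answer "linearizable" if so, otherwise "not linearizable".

a witness: e1, e2, e4, e3, e5, e7, e8, e9, e6, e10
1. e1 load() → 0, leaving value 0
2. e2 load() → 0, leaving value 0
3. e4 store(18), leaving value 18
4. e3 load() → 18, leaving value 18
5. e5 load() → 18, leaving value 18
6. e7 load() → 18, leaving value 18
7. e8 load() → 18, leaving value 18
8. e9 load() → 18, leaving value 18
9. e6 store(67), leaving value 67
10. e10 load() → 67, leaving value 67

linearizable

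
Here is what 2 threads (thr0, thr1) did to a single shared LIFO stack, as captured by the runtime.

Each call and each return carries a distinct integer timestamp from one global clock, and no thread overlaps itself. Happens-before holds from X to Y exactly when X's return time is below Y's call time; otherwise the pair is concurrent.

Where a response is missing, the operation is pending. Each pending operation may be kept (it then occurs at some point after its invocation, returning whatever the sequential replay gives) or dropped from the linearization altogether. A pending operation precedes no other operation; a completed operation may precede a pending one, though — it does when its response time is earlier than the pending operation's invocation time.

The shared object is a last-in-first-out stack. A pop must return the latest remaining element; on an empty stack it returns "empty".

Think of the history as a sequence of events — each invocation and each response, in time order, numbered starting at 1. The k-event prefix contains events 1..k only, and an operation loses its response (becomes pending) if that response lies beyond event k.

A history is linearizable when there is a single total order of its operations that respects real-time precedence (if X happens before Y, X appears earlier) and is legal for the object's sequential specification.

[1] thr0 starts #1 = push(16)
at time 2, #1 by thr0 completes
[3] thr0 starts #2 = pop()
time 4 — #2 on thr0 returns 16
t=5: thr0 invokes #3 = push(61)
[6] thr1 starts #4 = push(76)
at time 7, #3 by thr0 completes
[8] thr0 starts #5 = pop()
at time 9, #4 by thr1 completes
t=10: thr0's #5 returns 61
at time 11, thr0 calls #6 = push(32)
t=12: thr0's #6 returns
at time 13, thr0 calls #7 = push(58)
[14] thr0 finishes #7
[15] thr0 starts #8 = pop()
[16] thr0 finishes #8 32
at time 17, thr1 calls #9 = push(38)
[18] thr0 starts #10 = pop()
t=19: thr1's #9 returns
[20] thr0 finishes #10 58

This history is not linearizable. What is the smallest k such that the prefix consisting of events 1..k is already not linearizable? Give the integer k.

a valid linearization of events 1..15 exists, for instance #1, #2, #3, #5, #4, #6, #7:
after step 1 (#1 push(16)): stack <16>
after step 2 (#2 pop() → 16): stack <>
after step 3 (#3 push(61)): stack <61>
after step 4 (#5 pop() → 61): stack <>
after step 5 (#4 push(76)): stack <76>
after step 6 (#6 push(32)): stack <76,32>
after step 7 (#7 push(58)): stack <76,32,58>
with event 16 included (#8 responding at time 16), all real-time-consistent orders fail
sample order #1, #2, #3, #4, #5, #6, #7, #8 stalls at step 5 — #5 pop() → 61 has no legal effect
sample order #1, #2, #3, #5, #4, #6, #7, #8 stalls at step 8 — #8 pop() → 32 has no legal effect

16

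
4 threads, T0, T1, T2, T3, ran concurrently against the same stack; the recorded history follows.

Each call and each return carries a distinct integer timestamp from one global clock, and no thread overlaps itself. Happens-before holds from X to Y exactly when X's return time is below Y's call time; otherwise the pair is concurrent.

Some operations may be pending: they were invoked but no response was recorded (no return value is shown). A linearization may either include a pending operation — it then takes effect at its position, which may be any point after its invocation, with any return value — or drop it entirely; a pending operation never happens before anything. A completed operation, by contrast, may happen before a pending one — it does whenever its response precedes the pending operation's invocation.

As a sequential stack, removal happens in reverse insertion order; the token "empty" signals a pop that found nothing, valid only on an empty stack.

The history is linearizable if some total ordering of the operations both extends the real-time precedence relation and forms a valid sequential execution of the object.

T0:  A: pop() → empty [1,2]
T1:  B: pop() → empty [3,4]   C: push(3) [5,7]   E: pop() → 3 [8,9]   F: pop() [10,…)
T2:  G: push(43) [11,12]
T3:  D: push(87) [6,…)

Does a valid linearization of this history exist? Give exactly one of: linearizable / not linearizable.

a witness: A, B, C, E, D, F, G
step 1: A pop() → empty — stack <>
step 2: B pop() → empty — stack <>
step 3: C push(3) — stack <3>
step 4: E pop() → 3 — stack <>
step 5: D push(87) (pending, included) — stack <87>
step 6: F pop() (pending, included) — stack <>
step 7: G push(43) — stack <43>

linearizable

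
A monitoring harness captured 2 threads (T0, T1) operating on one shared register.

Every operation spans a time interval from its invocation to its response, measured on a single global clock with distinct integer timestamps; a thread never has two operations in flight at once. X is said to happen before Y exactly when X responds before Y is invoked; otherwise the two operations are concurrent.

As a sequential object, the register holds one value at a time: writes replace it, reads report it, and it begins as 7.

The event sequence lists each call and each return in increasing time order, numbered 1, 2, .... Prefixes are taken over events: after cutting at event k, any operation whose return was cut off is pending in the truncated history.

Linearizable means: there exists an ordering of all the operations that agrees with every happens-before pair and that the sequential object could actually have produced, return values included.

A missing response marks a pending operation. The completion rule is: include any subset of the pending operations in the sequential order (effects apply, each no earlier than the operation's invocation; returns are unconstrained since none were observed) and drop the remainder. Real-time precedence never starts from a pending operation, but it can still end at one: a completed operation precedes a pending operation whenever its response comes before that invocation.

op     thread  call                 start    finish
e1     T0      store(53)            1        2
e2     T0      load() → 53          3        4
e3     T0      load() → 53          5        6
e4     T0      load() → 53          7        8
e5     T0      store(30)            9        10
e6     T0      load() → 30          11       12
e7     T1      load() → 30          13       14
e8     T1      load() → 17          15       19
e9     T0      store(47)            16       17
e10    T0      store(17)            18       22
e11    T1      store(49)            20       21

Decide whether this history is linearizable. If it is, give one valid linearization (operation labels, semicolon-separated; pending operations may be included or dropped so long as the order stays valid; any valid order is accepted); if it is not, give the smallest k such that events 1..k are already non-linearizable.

after step 1 (e1 store(53)): value 53
after step 2 (e2 load() → 53): value 53
after step 3 (e3 load() → 53): value 53
after step 4 (e4 load() → 53): value 53
after step 5 (e5 store(30)): value 30
after step 6 (e6 load() → 30): value 30
after step 7 (e7 load() → 30): value 30
after step 8 (e9 store(47)): value 47
after step 9 (e10 store(17)): value 17
after step 10 (e8 load() → 17): value 17
after step 11 (e11 store(49)): value 49

linearizable — witness: e1; e2; e3; e4; e5; e6; e7; e9; e10; e8; e11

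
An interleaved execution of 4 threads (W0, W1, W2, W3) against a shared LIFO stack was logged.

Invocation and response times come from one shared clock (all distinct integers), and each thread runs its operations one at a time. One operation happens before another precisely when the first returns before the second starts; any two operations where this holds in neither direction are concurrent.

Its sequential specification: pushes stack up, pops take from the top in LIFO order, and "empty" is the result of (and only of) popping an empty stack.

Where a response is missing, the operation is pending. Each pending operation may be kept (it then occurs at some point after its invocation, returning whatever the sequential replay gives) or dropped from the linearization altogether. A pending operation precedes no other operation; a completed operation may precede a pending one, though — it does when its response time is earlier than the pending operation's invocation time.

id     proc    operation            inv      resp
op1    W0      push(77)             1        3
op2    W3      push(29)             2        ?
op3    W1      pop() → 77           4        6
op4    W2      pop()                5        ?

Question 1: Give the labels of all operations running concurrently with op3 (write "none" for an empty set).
concurrent with op3 ([4,6]): every op whose interval crosses 4..6
op1 [1,3]: before
op2 [2,…): concurrent
op4 [5,…): concurrent

op2, op4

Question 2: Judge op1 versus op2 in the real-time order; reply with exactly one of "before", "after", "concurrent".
op1 spans [1,3], op2 spans [2,…)
the intervals overlap in both directions

concurrent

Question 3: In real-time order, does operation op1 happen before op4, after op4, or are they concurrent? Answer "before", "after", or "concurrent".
op1 spans [1,3], op4 spans [5,…)
resp(op1)=3 < inv(op4)=5

before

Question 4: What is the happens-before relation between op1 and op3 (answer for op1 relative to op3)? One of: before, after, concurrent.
op1 spans [1,3], op3 spans [4,6]
resp(op1)=3 < inv(op3)=4

before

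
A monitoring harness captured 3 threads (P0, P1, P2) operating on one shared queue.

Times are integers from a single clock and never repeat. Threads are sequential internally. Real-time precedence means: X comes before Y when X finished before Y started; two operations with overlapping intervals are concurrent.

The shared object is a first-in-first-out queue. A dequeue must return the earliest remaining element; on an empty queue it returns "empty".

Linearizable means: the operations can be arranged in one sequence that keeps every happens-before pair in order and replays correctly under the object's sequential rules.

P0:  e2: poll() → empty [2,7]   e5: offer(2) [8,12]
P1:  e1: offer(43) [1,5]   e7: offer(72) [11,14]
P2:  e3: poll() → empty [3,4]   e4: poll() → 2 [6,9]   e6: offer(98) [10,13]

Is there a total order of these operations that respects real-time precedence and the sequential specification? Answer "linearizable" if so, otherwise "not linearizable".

events 1..8 are fine; event 9 — the response of e4 at time 9 — makes the prefix non-linearizable
the 4 completed operations admit 8 real-time orders; each fails the queue replay
every completion of the 1 pending operation (e5) was checked; none linearizes
take e1, e2, e3, e4 (pending dropped): step 2 already fails, because e2 poll() → empty cannot occur there
take e1, e3, e2, e4 (pending dropped): step 2 already fails, because e3 poll() → empty cannot occur there

not linearizable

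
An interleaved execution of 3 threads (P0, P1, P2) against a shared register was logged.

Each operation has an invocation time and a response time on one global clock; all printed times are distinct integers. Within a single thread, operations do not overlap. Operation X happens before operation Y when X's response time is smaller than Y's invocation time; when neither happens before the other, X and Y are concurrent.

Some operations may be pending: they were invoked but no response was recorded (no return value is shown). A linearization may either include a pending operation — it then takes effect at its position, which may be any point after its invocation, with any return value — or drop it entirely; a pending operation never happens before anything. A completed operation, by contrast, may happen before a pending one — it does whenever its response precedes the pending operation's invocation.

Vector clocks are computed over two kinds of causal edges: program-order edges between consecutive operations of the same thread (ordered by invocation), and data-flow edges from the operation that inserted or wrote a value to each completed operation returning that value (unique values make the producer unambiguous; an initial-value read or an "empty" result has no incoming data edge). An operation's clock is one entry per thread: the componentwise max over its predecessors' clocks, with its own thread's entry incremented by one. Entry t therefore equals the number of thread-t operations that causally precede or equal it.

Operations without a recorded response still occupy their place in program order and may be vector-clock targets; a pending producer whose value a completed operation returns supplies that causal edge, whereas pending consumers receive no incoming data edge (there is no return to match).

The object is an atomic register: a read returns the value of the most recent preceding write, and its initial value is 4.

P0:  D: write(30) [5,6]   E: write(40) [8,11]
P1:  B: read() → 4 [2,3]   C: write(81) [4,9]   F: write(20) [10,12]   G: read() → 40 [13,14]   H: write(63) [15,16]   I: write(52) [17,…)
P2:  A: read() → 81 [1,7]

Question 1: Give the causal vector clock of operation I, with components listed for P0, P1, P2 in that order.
(2, 6, 0)

no predecessors for B (invoked 2): P1 increments from zero → (0, 1, 0)
no predecessors for D (invoked 5): P0 increments from zero → (1, 0, 0)
from VC(B)=(0, 1, 0), C (invoked 4) maxes components and bumps P1 → (0, 2, 0)
from VC(D)=(1, 0, 0), E (invoked 8) maxes components and bumps P0 → (2, 0, 0)
from VC(C)=(0, 2, 0), A (invoked 1) maxes components and bumps P2 → (0, 2, 1)
from VC(C)=(0, 2, 0), F (invoked 10) maxes components and bumps P1 → (0, 3, 0)
from VC(E)=(2, 0, 0), VC(F)=(0, 3, 0), G (invoked 13) maxes components and bumps P1 → (2, 4, 0)
from VC(G)=(2, 4, 0), H (invoked 15) maxes components and bumps P1 → (2, 5, 0)
from VC(H)=(2, 5, 0), I (invoked 17) maxes components and bumps P1 → (2, 6, 0)
target: VC(I) = (2, 6, 0)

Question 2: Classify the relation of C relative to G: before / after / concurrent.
before

C spans [4,9], G spans [13,14]
resp(C)=9 < inv(G)=13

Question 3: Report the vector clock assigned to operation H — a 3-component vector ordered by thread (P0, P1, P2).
(2, 5, 0)

invoked at 2, B has no predecessors; its own P1 bump gives (0, 1, 0)
invoked at 5, D has no predecessors; its own P0 bump gives (1, 0, 0)
C (invocation 4): componentwise max over VC(B)=(0, 1, 0), +1 at P1, giving (0, 2, 0)
E (invocation 8): componentwise max over VC(D)=(1, 0, 0), +1 at P0, giving (2, 0, 0)
A (invocation 1): componentwise max over VC(C)=(0, 2, 0), +1 at P2, giving (0, 2, 1)
F (invocation 10): componentwise max over VC(C)=(0, 2, 0), +1 at P1, giving (0, 3, 0)
G (invocation 13): componentwise max over VC(E)=(2, 0, 0), VC(F)=(0, 3, 0), +1 at P1, giving (2, 4, 0)
H (invocation 15): componentwise max over VC(G)=(2, 4, 0), +1 at P1, giving (2, 5, 0)
I (invocation 17): componentwise max over VC(H)=(2, 5, 0), +1 at P1, giving (2, 6, 0)
target: VC(H) = (2, 5, 0)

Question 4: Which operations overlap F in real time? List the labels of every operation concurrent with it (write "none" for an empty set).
E

F spans [10,12]: anything still running between times 10 and 12 counts as concurrent
A [1,7]: before
B [2,3]: before
C [4,9]: before
D [5,6]: before
E [8,11]: concurrent
G [13,14]: after
H [15,16]: after
I [17,…): after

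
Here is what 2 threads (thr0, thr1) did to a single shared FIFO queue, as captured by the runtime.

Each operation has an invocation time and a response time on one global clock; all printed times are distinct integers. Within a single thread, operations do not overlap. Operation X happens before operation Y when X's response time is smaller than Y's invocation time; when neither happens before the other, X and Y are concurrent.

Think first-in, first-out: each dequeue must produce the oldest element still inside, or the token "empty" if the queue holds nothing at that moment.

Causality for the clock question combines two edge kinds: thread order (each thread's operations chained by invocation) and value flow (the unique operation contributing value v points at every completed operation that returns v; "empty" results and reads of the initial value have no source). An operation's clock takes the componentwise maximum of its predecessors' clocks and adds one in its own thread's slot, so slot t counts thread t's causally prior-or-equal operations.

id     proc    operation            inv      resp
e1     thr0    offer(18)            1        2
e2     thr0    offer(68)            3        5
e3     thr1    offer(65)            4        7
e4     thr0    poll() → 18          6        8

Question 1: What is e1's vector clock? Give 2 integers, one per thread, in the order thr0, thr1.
e3 (invocation 4): nothing precedes it; thr1's component alone gives (0, 1)
e1 (invocation 1): nothing precedes it; thr0's component alone gives (1, 0)
from VC(e1)=(1, 0), e2 (invoked 3) maxes components and bumps thr0 → (2, 0)
from VC(e1)=(1, 0), VC(e2)=(2, 0), e4 (invoked 6) maxes components and bumps thr0 → (3, 0)
target: VC(e1) = (1, 0)

(1, 0)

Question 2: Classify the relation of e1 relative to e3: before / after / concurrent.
e1 spans [1,2], e3 spans [4,7]
resp(e1)=2 < inv(e3)=4

before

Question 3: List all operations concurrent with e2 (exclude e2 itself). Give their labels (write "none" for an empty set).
overlap test against e2 [3,5]: concurrent iff the interval meets 3..5
e1 [1,2]: before
e3 [4,7]: concurrent
e4 [6,8]: after

e3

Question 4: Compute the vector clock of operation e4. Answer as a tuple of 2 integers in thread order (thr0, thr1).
invoked at 4, e3 has no predecessors; its own thr1 bump gives (0, 1)
invoked at 1, e1 has no predecessors; its own thr0 bump gives (1, 0)
VC(e2, invoked at 3): max of VC(e1)=(1, 0), then +1 on thread thr0 → (2, 0)
VC(e4, invoked at 6): max of VC(e1)=(1, 0), VC(e2)=(2, 0), then +1 on thread thr0 → (3, 0)
target: VC(e4) = (3, 0)

(3, 0)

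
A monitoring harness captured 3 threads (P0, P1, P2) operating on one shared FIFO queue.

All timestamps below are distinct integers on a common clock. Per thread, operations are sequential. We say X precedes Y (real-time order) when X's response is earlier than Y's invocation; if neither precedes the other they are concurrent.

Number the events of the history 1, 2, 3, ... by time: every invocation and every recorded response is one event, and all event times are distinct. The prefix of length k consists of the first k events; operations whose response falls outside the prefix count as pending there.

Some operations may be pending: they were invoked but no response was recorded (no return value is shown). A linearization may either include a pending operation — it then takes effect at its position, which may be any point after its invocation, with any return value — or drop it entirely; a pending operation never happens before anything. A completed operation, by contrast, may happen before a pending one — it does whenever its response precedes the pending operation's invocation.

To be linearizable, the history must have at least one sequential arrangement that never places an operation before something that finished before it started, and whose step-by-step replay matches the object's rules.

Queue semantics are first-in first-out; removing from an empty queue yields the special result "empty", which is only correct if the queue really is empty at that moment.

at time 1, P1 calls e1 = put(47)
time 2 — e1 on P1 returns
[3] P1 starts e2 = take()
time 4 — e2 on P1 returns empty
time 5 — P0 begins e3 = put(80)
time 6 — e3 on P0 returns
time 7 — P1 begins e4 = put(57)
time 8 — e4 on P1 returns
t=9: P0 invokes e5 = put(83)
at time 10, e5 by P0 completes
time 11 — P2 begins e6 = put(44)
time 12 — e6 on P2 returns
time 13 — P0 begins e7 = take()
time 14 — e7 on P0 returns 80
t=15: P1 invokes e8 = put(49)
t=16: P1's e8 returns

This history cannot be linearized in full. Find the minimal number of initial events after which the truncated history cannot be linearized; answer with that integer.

events 1..3 are linearizable, e.g. via e1:
1. e1 put(47), leaving queue <47>
adding event 4 (e2 responds at 4) leaves no legal real-time order
e.g. e1, e2: illegal at step 2, since e2 take() → empty cannot apply there

4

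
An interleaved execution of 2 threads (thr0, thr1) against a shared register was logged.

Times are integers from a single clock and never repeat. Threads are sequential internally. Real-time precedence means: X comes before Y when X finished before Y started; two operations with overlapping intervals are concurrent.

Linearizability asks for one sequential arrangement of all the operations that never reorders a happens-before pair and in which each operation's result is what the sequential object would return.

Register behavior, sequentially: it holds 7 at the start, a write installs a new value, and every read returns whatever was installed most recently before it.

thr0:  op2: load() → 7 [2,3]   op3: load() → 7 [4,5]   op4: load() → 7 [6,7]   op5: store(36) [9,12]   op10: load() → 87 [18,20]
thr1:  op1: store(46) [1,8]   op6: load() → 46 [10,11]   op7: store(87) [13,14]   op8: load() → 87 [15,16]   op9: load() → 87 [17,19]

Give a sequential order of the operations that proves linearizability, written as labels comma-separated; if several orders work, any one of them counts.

op2, op3, op4, op1, op6, op5, op7, op8, op9, op10

after step 1 (op2 load() → 7): value 7
after step 2 (op3 load() → 7): value 7
after step 3 (op4 load() → 7): value 7
after step 4 (op1 store(46)): value 46
after step 5 (op6 load() → 46): value 46
after step 6 (op5 store(36)): value 36
after step 7 (op7 store(87)): value 87
after step 8 (op8 load() → 87): value 87
after step 9 (op9 load() → 87): value 87
after step 10 (op10 load() → 87): value 87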